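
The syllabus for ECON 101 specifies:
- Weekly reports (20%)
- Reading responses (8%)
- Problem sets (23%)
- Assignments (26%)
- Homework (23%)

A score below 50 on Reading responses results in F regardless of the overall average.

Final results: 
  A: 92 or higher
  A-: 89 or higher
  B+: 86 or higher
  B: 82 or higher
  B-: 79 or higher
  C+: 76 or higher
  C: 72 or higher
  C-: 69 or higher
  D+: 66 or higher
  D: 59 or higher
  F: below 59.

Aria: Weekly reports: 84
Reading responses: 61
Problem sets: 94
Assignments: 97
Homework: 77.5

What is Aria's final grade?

Reading responses score 61 ≥ 50: minimum met.
Weighted total:
  Weekly reports 84 × 0.2 = 16.8
  Reading responses 61 × 0.08 = 4.88
  Problem sets 94 × 0.23 = 21.62
  Assignments 97 × 0.26 = 25.22
  Homework 77.5 × 0.23 = 17.825
Sum = 86.345
86.345 is ≥ 86 and < 89 → B+

B+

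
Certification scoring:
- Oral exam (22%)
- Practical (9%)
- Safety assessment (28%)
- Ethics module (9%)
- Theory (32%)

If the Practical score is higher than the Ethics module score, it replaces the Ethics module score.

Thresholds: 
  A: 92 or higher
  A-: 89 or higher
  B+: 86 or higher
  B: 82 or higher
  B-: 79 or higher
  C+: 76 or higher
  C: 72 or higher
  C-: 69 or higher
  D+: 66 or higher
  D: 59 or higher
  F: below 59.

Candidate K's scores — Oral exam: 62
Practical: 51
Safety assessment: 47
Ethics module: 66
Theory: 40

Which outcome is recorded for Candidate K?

F

Practical (51) ≤ Ethics module (66), so Ethics module stays at 66.
Weighted total:
  Oral exam 62 × 0.22 = 13.64
  Practical 51 × 0.09 = 4.59
  Safety assessment 47 × 0.28 = 13.16
  Ethics module 66 × 0.09 = 5.94
  Theory 40 × 0.32 = 12.8
Sum = 50.13
50.13 < 59 → F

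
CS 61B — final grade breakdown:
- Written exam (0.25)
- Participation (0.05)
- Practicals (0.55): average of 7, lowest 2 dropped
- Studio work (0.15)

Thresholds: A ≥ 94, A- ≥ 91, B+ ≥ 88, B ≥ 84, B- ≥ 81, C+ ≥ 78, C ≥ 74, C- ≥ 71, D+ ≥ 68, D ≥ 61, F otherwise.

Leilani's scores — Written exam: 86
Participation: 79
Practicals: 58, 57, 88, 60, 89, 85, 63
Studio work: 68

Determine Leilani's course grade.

C+

Practicals: drop 57, 58 → average of remaining 5 = 385/5 = 77
Weighted total:
  Written exam 86 × 0.25 = 21.5
  Participation 79 × 0.05 = 3.95
  Practicals 77 × 0.55 = 42.35
  Studio work 68 × 0.15 = 10.2
Sum = 78
78 is ≥ 78 and < 81 → C+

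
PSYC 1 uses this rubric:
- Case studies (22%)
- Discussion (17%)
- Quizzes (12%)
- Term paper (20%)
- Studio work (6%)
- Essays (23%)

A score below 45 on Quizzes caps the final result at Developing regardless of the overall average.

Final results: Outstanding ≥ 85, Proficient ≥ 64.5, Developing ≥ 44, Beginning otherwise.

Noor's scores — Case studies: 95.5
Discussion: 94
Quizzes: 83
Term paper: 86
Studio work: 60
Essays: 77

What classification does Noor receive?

Outstanding

Quizzes score 83 ≥ 45: minimum met.
Weighted total:
  Case studies 95.5 × 0.22 = 21.01
  Discussion 94 × 0.17 = 15.98
  Quizzes 83 × 0.12 = 9.96
  Term paper 86 × 0.2 = 17.2
  Studio work 60 × 0.06 = 3.6
  Essays 77 × 0.23 = 17.71
Sum = 85.46
85.46 ≥ 85 → Outstanding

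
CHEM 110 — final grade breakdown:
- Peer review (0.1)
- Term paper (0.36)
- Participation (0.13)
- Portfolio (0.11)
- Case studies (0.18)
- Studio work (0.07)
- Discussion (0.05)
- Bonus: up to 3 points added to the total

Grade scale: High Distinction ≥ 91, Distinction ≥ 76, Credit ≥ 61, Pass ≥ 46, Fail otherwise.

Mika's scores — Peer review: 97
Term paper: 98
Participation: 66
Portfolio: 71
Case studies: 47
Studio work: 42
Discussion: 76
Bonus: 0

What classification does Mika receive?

Distinction

Weighted total:
  Peer review 97 × 0.1 = 9.7
  Term paper 98 × 0.36 = 35.28
  Participation 66 × 0.13 = 8.58
  Portfolio 71 × 0.11 = 7.81
  Case studies 47 × 0.18 = 8.46
  Studio work 42 × 0.07 = 2.94
  Discussion 76 × 0.05 = 3.8
Sum = 76.57
Bonus: 76.57 + 0 = 76.57
76.57 is ≥ 76 and < 91 → Distinction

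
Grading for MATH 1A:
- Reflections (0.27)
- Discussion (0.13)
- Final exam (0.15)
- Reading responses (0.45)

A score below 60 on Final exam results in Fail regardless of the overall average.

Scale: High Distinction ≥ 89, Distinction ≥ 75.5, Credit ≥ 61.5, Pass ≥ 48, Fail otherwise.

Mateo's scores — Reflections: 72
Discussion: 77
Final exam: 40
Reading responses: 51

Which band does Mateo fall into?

Fail

Final exam score 40 < 60: minimum not met.
Weighted total:
  Reflections 72 × 0.27 = 19.44
  Discussion 77 × 0.13 = 10.01
  Final exam 40 × 0.15 = 6
  Reading responses 51 × 0.45 = 22.95
Sum = 58.4
Because the Final exam minimum was not met, the result is Fail.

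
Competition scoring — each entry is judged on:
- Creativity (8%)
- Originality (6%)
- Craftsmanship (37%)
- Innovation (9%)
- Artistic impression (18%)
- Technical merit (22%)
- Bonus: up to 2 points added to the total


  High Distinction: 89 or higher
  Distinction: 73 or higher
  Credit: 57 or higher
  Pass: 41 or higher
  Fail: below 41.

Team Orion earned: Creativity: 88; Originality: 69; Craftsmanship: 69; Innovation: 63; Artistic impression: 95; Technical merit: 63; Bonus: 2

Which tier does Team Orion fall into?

Weighted total:
  Creativity 88 × 0.08 = 7.04
  Originality 69 × 0.06 = 4.14
  Craftsmanship 69 × 0.37 = 25.53
  Innovation 63 × 0.09 = 5.67
  Artistic impression 95 × 0.18 = 17.1
  Technical merit 63 × 0.22 = 13.86
Sum = 73.34
Bonus: 73.34 + 2 = 75.34
75.34 is ≥ 73 and < 89 → Distinction

Distinction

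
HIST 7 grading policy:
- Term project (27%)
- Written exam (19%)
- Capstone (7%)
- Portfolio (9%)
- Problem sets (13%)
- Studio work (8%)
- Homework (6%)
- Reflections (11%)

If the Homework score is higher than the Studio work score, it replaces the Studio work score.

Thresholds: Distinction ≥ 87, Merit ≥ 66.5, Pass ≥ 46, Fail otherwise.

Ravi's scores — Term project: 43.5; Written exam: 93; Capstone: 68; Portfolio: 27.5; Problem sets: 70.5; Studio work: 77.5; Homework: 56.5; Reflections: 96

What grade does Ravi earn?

Homework (56.5) ≤ Studio work (77.5), so Studio work stays at 77.5.
Weighted total:
  Term project 43.5 × 0.27 = 11.745
  Written exam 93 × 0.19 = 17.67
  Capstone 68 × 0.07 = 4.76
  Portfolio 27.5 × 0.09 = 2.475
  Problem sets 70.5 × 0.13 = 9.165
  Studio work 77.5 × 0.08 = 6.2
  Homework 56.5 × 0.06 = 3.39
  Reflections 96 × 0.11 = 10.56
Sum = 65.965
65.965 is ≥ 46 and < 66.5 → Pass

Pass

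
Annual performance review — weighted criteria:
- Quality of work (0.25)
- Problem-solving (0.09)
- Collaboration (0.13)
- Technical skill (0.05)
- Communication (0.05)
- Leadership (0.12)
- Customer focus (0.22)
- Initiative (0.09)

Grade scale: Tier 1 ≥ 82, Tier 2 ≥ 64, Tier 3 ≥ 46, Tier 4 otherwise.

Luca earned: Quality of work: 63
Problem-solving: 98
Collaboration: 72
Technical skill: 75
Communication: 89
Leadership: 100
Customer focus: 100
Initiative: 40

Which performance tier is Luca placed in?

Weighted total:
  Quality of work 63 × 0.25 = 15.75
  Problem-solving 98 × 0.09 = 8.82
  Collaboration 72 × 0.13 = 9.36
  Technical skill 75 × 0.05 = 3.75
  Communication 89 × 0.05 = 4.45
  Leadership 100 × 0.12 = 12
  Customer focus 100 × 0.22 = 22
  Initiative 40 × 0.09 = 3.6
Sum = 79.73
79.73 is ≥ 64 and < 82 → Tier 2

Tier 2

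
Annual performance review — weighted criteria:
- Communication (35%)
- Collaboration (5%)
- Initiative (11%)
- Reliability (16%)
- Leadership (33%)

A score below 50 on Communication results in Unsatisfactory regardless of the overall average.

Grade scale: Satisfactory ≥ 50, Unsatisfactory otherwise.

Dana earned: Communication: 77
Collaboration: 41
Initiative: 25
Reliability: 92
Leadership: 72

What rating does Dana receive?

Communication score 77 ≥ 50: minimum met.
Weighted total:
  Communication 77 × 0.35 = 26.95
  Collaboration 41 × 0.05 = 2.05
  Initiative 25 × 0.11 = 2.75
  Reliability 92 × 0.16 = 14.72
  Leadership 72 × 0.33 = 23.76
Sum = 70.23
70.23 ≥ 50 → Satisfactory

Satisfactory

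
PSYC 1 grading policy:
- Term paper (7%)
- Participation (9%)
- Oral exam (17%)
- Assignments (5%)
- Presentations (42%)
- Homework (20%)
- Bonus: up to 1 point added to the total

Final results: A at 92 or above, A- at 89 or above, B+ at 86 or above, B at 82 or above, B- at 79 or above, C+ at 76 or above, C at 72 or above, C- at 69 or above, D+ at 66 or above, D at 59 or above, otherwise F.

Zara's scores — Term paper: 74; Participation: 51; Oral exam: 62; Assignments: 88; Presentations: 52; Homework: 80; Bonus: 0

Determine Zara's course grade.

Weighted total:
  Term paper 74 × 0.07 = 5.18
  Participation 51 × 0.09 = 4.59
  Oral exam 62 × 0.17 = 10.54
  Assignments 88 × 0.05 = 4.4
  Presentations 52 × 0.42 = 21.84
  Homework 80 × 0.2 = 16
Sum = 62.55
Bonus: 62.55 + 0 = 62.55
62.55 is ≥ 59 and < 66 → D

D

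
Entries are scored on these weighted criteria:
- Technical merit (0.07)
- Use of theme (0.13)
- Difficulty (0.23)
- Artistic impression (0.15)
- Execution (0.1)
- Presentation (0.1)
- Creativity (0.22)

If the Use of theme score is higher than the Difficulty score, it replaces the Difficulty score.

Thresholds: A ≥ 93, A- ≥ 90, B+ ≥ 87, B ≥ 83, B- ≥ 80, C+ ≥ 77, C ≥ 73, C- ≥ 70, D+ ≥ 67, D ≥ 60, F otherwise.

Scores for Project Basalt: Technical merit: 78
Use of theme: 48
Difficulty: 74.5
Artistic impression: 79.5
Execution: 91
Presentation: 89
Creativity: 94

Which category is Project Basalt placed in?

Use of theme (48) ≤ Difficulty (74.5), so Difficulty stays at 74.5.
Weighted total:
  Technical merit 78 × 0.07 = 5.46
  Use of theme 48 × 0.13 = 6.24
  Difficulty 74.5 × 0.23 = 17.135
  Artistic impression 79.5 × 0.15 = 11.925
  Execution 91 × 0.1 = 9.1
  Presentation 89 × 0.1 = 8.9
  Creativity 94 × 0.22 = 20.68
Sum = 79.44
79.44 is ≥ 77 and < 80 → C+

C+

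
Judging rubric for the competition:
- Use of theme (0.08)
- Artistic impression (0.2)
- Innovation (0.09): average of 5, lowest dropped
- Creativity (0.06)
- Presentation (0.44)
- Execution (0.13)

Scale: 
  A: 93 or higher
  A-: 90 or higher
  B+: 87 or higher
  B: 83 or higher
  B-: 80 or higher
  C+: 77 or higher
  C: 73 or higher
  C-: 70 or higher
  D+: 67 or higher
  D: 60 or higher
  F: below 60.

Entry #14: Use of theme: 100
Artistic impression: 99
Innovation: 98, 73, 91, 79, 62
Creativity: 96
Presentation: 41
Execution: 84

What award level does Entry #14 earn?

C-

Innovation: drop 62 → average of remaining 4 = 341/4 = 85.25
Weighted total:
  Use of theme 100 × 0.08 = 8
  Artistic impression 99 × 0.2 = 19.8
  Innovation 85.25 × 0.09 = 7.6725
  Creativity 96 × 0.06 = 5.76
  Presentation 41 × 0.44 = 18.04
  Execution 84 × 0.13 = 10.92
Sum = 70.1925
70.1925 is ≥ 70 and < 73 → C-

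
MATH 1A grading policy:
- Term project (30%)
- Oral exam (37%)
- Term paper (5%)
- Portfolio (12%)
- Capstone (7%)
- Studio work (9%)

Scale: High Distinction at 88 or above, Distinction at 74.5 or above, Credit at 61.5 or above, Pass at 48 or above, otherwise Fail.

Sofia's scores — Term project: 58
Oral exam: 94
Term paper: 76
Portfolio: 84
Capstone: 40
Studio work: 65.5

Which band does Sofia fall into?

Distinction

Weighted total:
  Term project 58 × 0.3 = 17.4
  Oral exam 94 × 0.37 = 34.78
  Term paper 76 × 0.05 = 3.8
  Portfolio 84 × 0.12 = 10.08
  Capstone 40 × 0.07 = 2.8
  Studio work 65.5 × 0.09 = 5.895
Sum = 74.755
74.755 is ≥ 74.5 and < 88 → Distinction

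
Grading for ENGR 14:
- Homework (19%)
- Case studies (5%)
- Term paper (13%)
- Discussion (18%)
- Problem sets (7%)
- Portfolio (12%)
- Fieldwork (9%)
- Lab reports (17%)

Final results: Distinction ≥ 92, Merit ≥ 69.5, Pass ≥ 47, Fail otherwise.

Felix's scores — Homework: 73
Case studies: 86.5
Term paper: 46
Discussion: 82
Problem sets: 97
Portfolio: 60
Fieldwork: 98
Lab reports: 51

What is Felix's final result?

Weighted total:
  Homework 73 × 0.19 = 13.87
  Case studies 86.5 × 0.05 = 4.325
  Term paper 46 × 0.13 = 5.98
  Discussion 82 × 0.18 = 14.76
  Problem sets 97 × 0.07 = 6.79
  Portfolio 60 × 0.12 = 7.2
  Fieldwork 98 × 0.09 = 8.82
  Lab reports 51 × 0.17 = 8.67
Sum = 70.415
70.415 is ≥ 69.5 and < 92 → Merit

Merit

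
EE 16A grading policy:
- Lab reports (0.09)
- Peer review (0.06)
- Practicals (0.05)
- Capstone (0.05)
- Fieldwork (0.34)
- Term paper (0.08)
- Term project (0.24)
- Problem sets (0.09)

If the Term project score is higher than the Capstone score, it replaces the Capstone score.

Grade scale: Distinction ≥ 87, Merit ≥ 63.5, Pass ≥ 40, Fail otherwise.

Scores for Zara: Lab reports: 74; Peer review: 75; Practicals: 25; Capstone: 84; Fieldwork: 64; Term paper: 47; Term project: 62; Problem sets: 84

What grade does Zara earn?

Merit

Term project (62) ≤ Capstone (84), so Capstone stays at 84.
Weighted total:
  Lab reports 74 × 0.09 = 6.66
  Peer review 75 × 0.06 = 4.5
  Practicals 25 × 0.05 = 1.25
  Capstone 84 × 0.05 = 4.2
  Fieldwork 64 × 0.34 = 21.76
  Term paper 47 × 0.08 = 3.76
  Term project 62 × 0.24 = 14.88
  Problem sets 84 × 0.09 = 7.56
Sum = 64.57
64.57 is ≥ 63.5 and < 87 → Merit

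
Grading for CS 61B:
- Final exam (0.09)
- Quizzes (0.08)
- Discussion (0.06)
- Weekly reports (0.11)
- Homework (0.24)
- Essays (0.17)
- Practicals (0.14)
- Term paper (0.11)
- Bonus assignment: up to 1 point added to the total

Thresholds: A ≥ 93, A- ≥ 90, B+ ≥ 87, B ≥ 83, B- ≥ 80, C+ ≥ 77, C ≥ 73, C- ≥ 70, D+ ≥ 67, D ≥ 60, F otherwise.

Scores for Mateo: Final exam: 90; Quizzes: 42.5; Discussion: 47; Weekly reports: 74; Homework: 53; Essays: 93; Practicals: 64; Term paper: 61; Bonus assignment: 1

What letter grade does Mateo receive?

Weighted total:
  Final exam 90 × 0.09 = 8.1
  Quizzes 42.5 × 0.08 = 3.4
  Discussion 47 × 0.06 = 2.82
  Weekly reports 74 × 0.11 = 8.14
  Homework 53 × 0.24 = 12.72
  Essays 93 × 0.17 = 15.81
  Practicals 64 × 0.14 = 8.96
  Term paper 61 × 0.11 = 6.71
Sum = 66.66
Bonus assignment: 66.66 + 1 = 67.66
67.66 is ≥ 67 and < 70 → D+

D+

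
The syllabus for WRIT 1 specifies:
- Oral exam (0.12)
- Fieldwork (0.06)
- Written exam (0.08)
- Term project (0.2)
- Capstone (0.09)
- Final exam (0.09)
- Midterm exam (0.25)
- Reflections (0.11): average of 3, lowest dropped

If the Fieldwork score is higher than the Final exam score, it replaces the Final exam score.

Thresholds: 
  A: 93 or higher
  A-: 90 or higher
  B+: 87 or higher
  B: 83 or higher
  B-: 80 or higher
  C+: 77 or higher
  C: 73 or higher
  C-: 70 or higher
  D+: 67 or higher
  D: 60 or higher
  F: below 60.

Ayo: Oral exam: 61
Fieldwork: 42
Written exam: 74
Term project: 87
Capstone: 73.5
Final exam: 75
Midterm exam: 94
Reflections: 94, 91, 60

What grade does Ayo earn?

B-

Reflections: drop 60 → average of remaining 2 = 185/2 = 92.5
Fieldwork (42) ≤ Final exam (75), so Final exam stays at 75.
Weighted total:
  Oral exam 61 × 0.12 = 7.32
  Fieldwork 42 × 0.06 = 2.52
  Written exam 74 × 0.08 = 5.92
  Term project 87 × 0.2 = 17.4
  Capstone 73.5 × 0.09 = 6.615
  Final exam 75 × 0.09 = 6.75
  Midterm exam 94 × 0.25 = 23.5
  Reflections 92.5 × 0.11 = 10.175
Sum = 80.2
80.2 is ≥ 80 and < 83 → B-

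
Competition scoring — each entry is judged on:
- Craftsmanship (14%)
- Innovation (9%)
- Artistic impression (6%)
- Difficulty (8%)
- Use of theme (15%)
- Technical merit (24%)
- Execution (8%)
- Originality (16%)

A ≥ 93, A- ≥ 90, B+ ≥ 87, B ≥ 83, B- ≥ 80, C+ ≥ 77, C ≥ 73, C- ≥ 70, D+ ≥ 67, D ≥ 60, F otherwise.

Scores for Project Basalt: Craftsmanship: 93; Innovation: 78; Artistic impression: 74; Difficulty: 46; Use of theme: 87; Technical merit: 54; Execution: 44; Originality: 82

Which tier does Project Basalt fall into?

Weighted total:
  Craftsmanship 93 × 0.14 = 13.02
  Innovation 78 × 0.09 = 7.02
  Artistic impression 74 × 0.06 = 4.44
  Difficulty 46 × 0.08 = 3.68
  Use of theme 87 × 0.15 = 13.05
  Technical merit 54 × 0.24 = 12.96
  Execution 44 × 0.08 = 3.52
  Originality 82 × 0.16 = 13.12
Sum = 70.81
70.81 is ≥ 70 and < 73 → C-

C-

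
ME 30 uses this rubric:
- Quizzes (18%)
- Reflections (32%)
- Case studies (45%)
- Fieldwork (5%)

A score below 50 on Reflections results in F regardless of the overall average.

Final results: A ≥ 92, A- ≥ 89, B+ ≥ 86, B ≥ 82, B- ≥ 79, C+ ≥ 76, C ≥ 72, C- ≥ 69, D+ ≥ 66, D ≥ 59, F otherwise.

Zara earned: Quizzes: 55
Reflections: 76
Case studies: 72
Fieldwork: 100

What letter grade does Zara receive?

Reflections score 76 ≥ 50: minimum met.
Weighted total:
  Quizzes 55 × 0.18 = 9.9
  Reflections 76 × 0.32 = 24.32
  Case studies 72 × 0.45 = 32.4
  Fieldwork 100 × 0.05 = 5
Sum = 71.62
71.62 is ≥ 69 and < 72 → C-

C-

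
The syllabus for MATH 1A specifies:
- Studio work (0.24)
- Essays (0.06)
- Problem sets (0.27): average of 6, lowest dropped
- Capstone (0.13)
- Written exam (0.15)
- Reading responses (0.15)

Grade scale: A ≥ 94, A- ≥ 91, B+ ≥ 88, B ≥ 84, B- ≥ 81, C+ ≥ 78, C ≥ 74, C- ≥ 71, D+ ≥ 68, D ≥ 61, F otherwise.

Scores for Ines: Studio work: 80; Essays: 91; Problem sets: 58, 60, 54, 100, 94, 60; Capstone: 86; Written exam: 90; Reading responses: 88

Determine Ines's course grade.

Problem sets: drop 54 → average of remaining 5 = 372/5 = 74.4
Weighted total:
  Studio work 80 × 0.24 = 19.2
  Essays 91 × 0.06 = 5.46
  Problem sets 74.4 × 0.27 = 20.088
  Capstone 86 × 0.13 = 11.18
  Written exam 90 × 0.15 = 13.5
  Reading responses 88 × 0.15 = 13.2
Sum = 82.628
82.628 is ≥ 81 and < 84 → B-

B-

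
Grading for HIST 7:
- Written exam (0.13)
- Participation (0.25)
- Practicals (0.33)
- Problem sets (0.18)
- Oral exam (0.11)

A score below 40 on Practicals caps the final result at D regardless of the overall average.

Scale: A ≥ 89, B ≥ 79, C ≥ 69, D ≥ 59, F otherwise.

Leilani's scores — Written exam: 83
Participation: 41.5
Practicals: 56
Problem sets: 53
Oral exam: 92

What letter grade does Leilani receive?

D

Practicals score 56 ≥ 40: minimum met.
Weighted total:
  Written exam 83 × 0.13 = 10.79
  Participation 41.5 × 0.25 = 10.375
  Practicals 56 × 0.33 = 18.48
  Problem sets 53 × 0.18 = 9.54
  Oral exam 92 × 0.11 = 10.12
Sum = 59.305
59.305 is ≥ 59 and < 69 → D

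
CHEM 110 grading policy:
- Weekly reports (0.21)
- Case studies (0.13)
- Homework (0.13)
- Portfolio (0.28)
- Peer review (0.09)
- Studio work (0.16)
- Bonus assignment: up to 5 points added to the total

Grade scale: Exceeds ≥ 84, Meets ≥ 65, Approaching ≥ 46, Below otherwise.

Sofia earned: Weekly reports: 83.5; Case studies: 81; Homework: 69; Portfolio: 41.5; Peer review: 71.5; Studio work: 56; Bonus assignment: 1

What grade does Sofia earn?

Meets

Weighted total:
  Weekly reports 83.5 × 0.21 = 17.535
  Case studies 81 × 0.13 = 10.53
  Homework 69 × 0.13 = 8.97
  Portfolio 41.5 × 0.28 = 11.62
  Peer review 71.5 × 0.09 = 6.435
  Studio work 56 × 0.16 = 8.96
Sum = 64.05
Bonus assignment: 64.05 + 1 = 65.05
65.05 is ≥ 65 and < 84 → Meets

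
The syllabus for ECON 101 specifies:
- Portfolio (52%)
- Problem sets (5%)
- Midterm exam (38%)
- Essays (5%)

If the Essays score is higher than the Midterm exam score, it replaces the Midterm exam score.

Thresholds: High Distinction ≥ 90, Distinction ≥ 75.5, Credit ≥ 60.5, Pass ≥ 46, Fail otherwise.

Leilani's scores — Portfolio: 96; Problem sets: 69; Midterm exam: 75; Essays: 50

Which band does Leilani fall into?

Essays (50) ≤ Midterm exam (75), so Midterm exam stays at 75.
Weighted total:
  Portfolio 96 × 0.52 = 49.92
  Problem sets 69 × 0.05 = 3.45
  Midterm exam 75 × 0.38 = 28.5
  Essays 50 × 0.05 = 2.5
Sum = 84.37
84.37 is ≥ 75.5 and < 90 → Distinction

Distinction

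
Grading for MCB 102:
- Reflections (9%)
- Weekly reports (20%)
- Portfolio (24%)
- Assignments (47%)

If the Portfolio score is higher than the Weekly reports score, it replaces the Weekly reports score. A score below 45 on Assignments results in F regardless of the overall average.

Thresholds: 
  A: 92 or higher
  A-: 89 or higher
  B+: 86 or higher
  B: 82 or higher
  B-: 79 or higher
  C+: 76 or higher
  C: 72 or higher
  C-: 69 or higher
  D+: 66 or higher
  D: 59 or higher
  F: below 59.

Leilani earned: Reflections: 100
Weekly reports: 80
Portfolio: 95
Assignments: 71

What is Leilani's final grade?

Portfolio (95) > Weekly reports (80), so Weekly reports counts as 95.
Assignments score 71 ≥ 45: minimum met.
Weighted total:
  Reflections 100 × 0.09 = 9
  Weekly reports 95 × 0.2 = 19
  Portfolio 95 × 0.24 = 22.8
  Assignments 71 × 0.47 = 33.37
Sum = 84.17
84.17 is ≥ 82 and < 86 → B

B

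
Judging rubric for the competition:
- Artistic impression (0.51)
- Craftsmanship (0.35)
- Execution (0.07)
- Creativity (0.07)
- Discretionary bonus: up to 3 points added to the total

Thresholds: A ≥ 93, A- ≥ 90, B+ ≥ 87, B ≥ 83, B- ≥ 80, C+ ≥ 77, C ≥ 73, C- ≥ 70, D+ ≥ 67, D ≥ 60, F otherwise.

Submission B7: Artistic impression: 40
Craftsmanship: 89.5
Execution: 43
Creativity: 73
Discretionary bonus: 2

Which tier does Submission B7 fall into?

D

Weighted total:
  Artistic impression 40 × 0.51 = 20.4
  Craftsmanship 89.5 × 0.35 = 31.325
  Execution 43 × 0.07 = 3.01
  Creativity 73 × 0.07 = 5.11
Sum = 59.845
Discretionary bonus: 59.845 + 2 = 61.845
61.845 is ≥ 60 and < 67 → D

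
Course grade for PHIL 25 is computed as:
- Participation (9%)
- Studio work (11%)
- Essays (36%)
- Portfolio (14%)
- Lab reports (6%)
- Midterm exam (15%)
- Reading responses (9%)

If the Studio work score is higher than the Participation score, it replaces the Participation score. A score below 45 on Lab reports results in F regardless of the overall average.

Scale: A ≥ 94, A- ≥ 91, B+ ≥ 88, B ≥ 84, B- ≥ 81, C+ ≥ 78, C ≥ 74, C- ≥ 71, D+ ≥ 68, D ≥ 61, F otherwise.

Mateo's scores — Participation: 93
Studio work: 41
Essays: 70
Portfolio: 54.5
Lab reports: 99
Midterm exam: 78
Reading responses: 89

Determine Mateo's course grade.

Studio work (41) ≤ Participation (93), so Participation stays at 93.
Lab reports score 99 ≥ 45: minimum met.
Weighted total:
  Participation 93 × 0.09 = 8.37
  Studio work 41 × 0.11 = 4.51
  Essays 70 × 0.36 = 25.2
  Portfolio 54.5 × 0.14 = 7.63
  Lab reports 99 × 0.06 = 5.94
  Midterm exam 78 × 0.15 = 11.7
  Reading responses 89 × 0.09 = 8.01
Sum = 71.36
71.36 is ≥ 71 and < 74 → C-

C-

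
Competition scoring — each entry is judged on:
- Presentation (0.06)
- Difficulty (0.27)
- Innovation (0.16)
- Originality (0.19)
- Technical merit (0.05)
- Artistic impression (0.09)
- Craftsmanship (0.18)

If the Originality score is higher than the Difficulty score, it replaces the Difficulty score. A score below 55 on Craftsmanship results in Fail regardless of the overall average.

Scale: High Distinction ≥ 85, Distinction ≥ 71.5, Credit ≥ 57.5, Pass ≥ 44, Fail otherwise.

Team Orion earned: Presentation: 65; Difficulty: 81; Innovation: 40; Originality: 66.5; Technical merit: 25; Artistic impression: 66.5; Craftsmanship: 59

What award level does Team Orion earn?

Originality (66.5) ≤ Difficulty (81), so Difficulty stays at 81.
Craftsmanship score 59 ≥ 55: minimum met.
Weighted total:
  Presentation 65 × 0.06 = 3.9
  Difficulty 81 × 0.27 = 21.87
  Innovation 40 × 0.16 = 6.4
  Originality 66.5 × 0.19 = 12.635
  Technical merit 25 × 0.05 = 1.25
  Artistic impression 66.5 × 0.09 = 5.985
  Craftsmanship 59 × 0.18 = 10.62
Sum = 62.66
62.66 is ≥ 57.5 and < 71.5 → Credit

Credit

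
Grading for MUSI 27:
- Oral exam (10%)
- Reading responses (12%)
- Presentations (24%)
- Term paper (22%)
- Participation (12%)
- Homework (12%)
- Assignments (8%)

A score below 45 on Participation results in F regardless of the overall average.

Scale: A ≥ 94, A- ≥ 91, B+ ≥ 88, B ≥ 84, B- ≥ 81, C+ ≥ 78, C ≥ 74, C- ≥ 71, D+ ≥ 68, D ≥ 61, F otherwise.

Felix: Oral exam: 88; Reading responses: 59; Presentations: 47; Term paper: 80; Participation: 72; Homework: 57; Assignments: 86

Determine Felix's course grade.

D

Participation score 72 ≥ 45: minimum met.
Weighted total:
  Oral exam 88 × 0.1 = 8.8
  Reading responses 59 × 0.12 = 7.08
  Presentations 47 × 0.24 = 11.28
  Term paper 80 × 0.22 = 17.6
  Participation 72 × 0.12 = 8.64
  Homework 57 × 0.12 = 6.84
  Assignments 86 × 0.08 = 6.88
Sum = 67.12
67.12 is ≥ 61 and < 68 → D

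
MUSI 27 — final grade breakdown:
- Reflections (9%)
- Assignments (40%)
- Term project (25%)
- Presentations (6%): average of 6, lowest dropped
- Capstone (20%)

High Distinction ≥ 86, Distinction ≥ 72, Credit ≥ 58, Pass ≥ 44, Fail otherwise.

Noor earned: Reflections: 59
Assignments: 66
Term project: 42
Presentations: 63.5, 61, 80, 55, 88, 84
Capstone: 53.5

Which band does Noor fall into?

Pass

Presentations: drop 55 → average of remaining 5 = 376.5/5 = 75.3
Weighted total:
  Reflections 59 × 0.09 = 5.31
  Assignments 66 × 0.4 = 26.4
  Term project 42 × 0.25 = 10.5
  Presentations 75.3 × 0.06 = 4.518
  Capstone 53.5 × 0.2 = 10.7
Sum = 57.428
57.428 is ≥ 44 and < 58 → Pass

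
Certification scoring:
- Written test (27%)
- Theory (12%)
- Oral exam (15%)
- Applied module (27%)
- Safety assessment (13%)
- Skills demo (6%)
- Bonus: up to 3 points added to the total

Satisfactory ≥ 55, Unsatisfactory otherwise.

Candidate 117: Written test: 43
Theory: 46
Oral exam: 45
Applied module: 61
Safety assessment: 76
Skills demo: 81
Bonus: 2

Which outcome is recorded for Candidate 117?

Weighted total:
  Written test 43 × 0.27 = 11.61
  Theory 46 × 0.12 = 5.52
  Oral exam 45 × 0.15 = 6.75
  Applied module 61 × 0.27 = 16.47
  Safety assessment 76 × 0.13 = 9.88
  Skills demo 81 × 0.06 = 4.86
Sum = 55.09
Bonus: 55.09 + 2 = 57.09
57.09 ≥ 55 → Satisfactory

Satisfactory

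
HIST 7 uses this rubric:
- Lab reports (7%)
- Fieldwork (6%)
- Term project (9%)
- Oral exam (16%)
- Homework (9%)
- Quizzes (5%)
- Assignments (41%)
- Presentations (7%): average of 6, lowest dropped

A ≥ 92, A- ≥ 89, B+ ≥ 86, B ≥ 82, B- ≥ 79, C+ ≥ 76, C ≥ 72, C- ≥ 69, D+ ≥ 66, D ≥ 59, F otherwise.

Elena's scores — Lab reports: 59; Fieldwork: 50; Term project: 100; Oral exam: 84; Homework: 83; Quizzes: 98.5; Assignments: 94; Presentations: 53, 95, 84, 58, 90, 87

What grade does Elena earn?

B+

Presentations: drop 53 → average of remaining 5 = 414/5 = 82.8
Weighted total:
  Lab reports 59 × 0.07 = 4.13
  Fieldwork 50 × 0.06 = 3
  Term project 100 × 0.09 = 9
  Oral exam 84 × 0.16 = 13.44
  Homework 83 × 0.09 = 7.47
  Quizzes 98.5 × 0.05 = 4.925
  Assignments 94 × 0.41 = 38.54
  Presentations 82.8 × 0.07 = 5.796
Sum = 86.301
86.301 is ≥ 86 and < 89 → B+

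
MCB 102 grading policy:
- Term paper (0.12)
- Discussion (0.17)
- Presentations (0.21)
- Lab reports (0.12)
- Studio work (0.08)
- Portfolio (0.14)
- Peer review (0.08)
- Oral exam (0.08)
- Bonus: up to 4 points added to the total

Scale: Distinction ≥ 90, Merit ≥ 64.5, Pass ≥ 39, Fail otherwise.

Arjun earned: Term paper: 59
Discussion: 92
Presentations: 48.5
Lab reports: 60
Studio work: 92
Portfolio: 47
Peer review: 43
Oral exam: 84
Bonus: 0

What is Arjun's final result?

Weighted total:
  Term paper 59 × 0.12 = 7.08
  Discussion 92 × 0.17 = 15.64
  Presentations 48.5 × 0.21 = 10.185
  Lab reports 60 × 0.12 = 7.2
  Studio work 92 × 0.08 = 7.36
  Portfolio 47 × 0.14 = 6.58
  Peer review 43 × 0.08 = 3.44
  Oral exam 84 × 0.08 = 6.72
Sum = 64.205
Bonus: 64.205 + 0 = 64.205
64.205 is ≥ 39 and < 64.5 → Pass

Pass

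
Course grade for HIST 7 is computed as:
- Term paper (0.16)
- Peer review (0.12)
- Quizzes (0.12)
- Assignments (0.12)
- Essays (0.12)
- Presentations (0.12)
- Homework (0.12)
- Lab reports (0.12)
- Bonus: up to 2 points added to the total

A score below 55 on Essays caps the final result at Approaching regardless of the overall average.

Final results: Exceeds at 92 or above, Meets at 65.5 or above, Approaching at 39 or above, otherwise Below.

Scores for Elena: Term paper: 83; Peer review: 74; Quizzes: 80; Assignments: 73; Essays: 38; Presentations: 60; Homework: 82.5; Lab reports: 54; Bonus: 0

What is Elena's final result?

Essays score 38 < 55: minimum not met.
Weighted total:
  Term paper 83 × 0.16 = 13.28
  Peer review 74 × 0.12 = 8.88
  Quizzes 80 × 0.12 = 9.6
  Assignments 73 × 0.12 = 8.76
  Essays 38 × 0.12 = 4.56
  Presentations 60 × 0.12 = 7.2
  Homework 82.5 × 0.12 = 9.9
  Lab reports 54 × 0.12 = 6.48
Sum = 68.66
Bonus: 68.66 + 0 = 68.66
68.66 would be Meets; cap at Approaching applies → Approaching.

Approaching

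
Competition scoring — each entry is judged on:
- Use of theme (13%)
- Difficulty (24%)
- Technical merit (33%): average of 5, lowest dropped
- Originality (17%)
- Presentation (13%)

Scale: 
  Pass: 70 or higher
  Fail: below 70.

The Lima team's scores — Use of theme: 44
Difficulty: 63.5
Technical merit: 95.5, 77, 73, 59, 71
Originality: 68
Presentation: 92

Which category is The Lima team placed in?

Technical merit: drop 59 → average of remaining 4 = 316.5/4 = 79.125
Weighted total:
  Use of theme 44 × 0.13 = 5.72
  Difficulty 63.5 × 0.24 = 15.24
  Technical merit 79.125 × 0.33 = 26.11125
  Originality 68 × 0.17 = 11.56
  Presentation 92 × 0.13 = 11.96
Sum = 70.59125
70.59125 ≥ 70 → Pass

Pass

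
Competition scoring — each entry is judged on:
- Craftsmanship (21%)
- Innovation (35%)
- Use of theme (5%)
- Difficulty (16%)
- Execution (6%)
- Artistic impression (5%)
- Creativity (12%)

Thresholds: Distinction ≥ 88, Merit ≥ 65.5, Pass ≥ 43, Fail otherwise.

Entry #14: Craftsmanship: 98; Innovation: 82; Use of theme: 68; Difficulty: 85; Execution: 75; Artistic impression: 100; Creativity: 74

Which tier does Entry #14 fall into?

Weighted total:
  Craftsmanship 98 × 0.21 = 20.58
  Innovation 82 × 0.35 = 28.7
  Use of theme 68 × 0.05 = 3.4
  Difficulty 85 × 0.16 = 13.6
  Execution 75 × 0.06 = 4.5
  Artistic impression 100 × 0.05 = 5
  Creativity 74 × 0.12 = 8.88
Sum = 84.66
84.66 is ≥ 65.5 and < 88 → Merit

Merit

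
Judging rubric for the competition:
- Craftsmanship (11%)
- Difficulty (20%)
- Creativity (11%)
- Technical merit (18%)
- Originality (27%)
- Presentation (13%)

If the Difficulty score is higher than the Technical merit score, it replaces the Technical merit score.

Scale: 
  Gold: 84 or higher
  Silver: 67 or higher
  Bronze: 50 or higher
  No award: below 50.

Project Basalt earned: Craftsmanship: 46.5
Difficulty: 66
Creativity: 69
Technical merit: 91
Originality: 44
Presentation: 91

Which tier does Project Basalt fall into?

Difficulty (66) ≤ Technical merit (91), so Technical merit stays at 91.
Weighted total:
  Craftsmanship 46.5 × 0.11 = 5.115
  Difficulty 66 × 0.2 = 13.2
  Creativity 69 × 0.11 = 7.59
  Technical merit 91 × 0.18 = 16.38
  Originality 44 × 0.27 = 11.88
  Presentation 91 × 0.13 = 11.83
Sum = 65.995
65.995 is ≥ 50 and < 67 → Bronze

Bronze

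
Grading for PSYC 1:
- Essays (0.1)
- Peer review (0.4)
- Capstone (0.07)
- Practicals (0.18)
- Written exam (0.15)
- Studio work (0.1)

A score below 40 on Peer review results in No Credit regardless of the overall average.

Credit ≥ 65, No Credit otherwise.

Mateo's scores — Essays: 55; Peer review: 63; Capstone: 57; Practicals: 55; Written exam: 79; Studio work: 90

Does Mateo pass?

Peer review score 63 ≥ 40: minimum met.
Weighted total:
  Essays 55 × 0.1 = 5.5
  Peer review 63 × 0.4 = 25.2
  Capstone 57 × 0.07 = 3.99
  Practicals 55 × 0.18 = 9.9
  Written exam 79 × 0.15 = 11.85
  Studio work 90 × 0.1 = 9
Sum = 65.44
65.44 ≥ 65 → Credit

Credit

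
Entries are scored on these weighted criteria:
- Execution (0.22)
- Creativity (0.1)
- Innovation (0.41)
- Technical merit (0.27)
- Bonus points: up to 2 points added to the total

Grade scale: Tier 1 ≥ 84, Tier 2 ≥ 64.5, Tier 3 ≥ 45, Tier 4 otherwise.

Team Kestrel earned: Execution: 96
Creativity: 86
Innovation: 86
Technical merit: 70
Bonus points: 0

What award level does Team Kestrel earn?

Weighted total:
  Execution 96 × 0.22 = 21.12
  Creativity 86 × 0.1 = 8.6
  Innovation 86 × 0.41 = 35.26
  Technical merit 70 × 0.27 = 18.9
Sum = 83.88
Bonus points: 83.88 + 0 = 83.88
83.88 is ≥ 64.5 and < 84 → Tier 2

Tier 2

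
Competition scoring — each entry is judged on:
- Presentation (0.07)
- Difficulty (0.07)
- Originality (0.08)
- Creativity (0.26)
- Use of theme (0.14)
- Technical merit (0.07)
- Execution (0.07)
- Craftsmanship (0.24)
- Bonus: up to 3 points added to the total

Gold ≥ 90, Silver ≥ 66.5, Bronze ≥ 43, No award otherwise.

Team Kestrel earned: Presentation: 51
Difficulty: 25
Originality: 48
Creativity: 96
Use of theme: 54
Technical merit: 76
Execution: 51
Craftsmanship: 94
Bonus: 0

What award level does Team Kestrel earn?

Silver

Weighted total:
  Presentation 51 × 0.07 = 3.57
  Difficulty 25 × 0.07 = 1.75
  Originality 48 × 0.08 = 3.84
  Creativity 96 × 0.26 = 24.96
  Use of theme 54 × 0.14 = 7.56
  Technical merit 76 × 0.07 = 5.32
  Execution 51 × 0.07 = 3.57
  Craftsmanship 94 × 0.24 = 22.56
Sum = 73.13
Bonus: 73.13 + 0 = 73.13
73.13 is ≥ 66.5 and < 90 → Silver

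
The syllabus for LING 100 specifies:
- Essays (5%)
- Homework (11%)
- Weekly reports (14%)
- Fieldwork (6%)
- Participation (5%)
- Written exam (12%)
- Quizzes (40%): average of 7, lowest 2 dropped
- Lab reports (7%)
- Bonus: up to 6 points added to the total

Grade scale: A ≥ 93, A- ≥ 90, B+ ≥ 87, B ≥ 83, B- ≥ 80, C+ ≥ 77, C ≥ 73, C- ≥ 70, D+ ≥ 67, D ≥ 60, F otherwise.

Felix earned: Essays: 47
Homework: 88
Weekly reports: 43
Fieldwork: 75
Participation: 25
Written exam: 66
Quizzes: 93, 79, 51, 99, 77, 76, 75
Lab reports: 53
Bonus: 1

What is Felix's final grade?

C-

Quizzes: drop 51, 75 → average of remaining 5 = 424/5 = 84.8
Weighted total:
  Essays 47 × 0.05 = 2.35
  Homework 88 × 0.11 = 9.68
  Weekly reports 43 × 0.14 = 6.02
  Fieldwork 75 × 0.06 = 4.5
  Participation 25 × 0.05 = 1.25
  Written exam 66 × 0.12 = 7.92
  Quizzes 84.8 × 0.4 = 33.92
  Lab reports 53 × 0.07 = 3.71
Sum = 69.35
Bonus: 69.35 + 1 = 70.35
70.35 is ≥ 70 and < 73 → C-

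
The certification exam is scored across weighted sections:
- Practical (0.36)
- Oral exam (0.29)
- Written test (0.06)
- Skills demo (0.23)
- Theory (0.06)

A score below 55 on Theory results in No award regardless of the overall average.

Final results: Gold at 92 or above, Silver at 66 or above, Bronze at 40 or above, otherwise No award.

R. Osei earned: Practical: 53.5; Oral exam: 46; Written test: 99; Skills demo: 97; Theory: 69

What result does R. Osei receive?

Bronze

Theory score 69 ≥ 55: minimum met.
Weighted total:
  Practical 53.5 × 0.36 = 19.26
  Oral exam 46 × 0.29 = 13.34
  Written test 99 × 0.06 = 5.94
  Skills demo 97 × 0.23 = 22.31
  Theory 69 × 0.06 = 4.14
Sum = 64.99
64.99 is ≥ 40 and < 66 → Bronze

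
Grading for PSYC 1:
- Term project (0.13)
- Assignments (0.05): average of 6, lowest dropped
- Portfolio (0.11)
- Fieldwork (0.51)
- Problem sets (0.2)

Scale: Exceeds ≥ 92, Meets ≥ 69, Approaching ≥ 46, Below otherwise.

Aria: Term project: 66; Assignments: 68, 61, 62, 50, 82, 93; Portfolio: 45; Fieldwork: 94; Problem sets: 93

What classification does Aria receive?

Assignments: drop 50 → average of remaining 5 = 366/5 = 73.2
Weighted total:
  Term project 66 × 0.13 = 8.58
  Assignments 73.2 × 0.05 = 3.66
  Portfolio 45 × 0.11 = 4.95
  Fieldwork 94 × 0.51 = 47.94
  Problem sets 93 × 0.2 = 18.6
Sum = 83.73
83.73 is ≥ 69 and < 92 → Meets

Meets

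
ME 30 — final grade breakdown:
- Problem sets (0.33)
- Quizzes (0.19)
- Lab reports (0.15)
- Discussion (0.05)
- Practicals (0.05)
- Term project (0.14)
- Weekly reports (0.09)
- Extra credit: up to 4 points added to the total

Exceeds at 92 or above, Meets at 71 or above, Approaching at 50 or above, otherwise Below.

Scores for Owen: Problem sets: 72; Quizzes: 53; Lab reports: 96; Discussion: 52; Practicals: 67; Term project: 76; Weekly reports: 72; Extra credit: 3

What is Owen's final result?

Weighted total:
  Problem sets 72 × 0.33 = 23.76
  Quizzes 53 × 0.19 = 10.07
  Lab reports 96 × 0.15 = 14.4
  Discussion 52 × 0.05 = 2.6
  Practicals 67 × 0.05 = 3.35
  Term project 76 × 0.14 = 10.64
  Weekly reports 72 × 0.09 = 6.48
Sum = 71.3
Extra credit: 71.3 + 3 = 74.3
74.3 is ≥ 71 and < 92 → Meets

Meets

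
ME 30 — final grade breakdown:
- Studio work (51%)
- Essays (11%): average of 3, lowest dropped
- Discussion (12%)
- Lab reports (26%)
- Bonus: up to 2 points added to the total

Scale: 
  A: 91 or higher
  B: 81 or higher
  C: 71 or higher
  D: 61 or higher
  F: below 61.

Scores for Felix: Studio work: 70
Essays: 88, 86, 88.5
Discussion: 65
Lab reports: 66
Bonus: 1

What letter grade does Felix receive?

Essays: drop 86 → average of remaining 2 = 176.5/2 = 88.25
Weighted total:
  Studio work 70 × 0.51 = 35.7
  Essays 88.25 × 0.11 = 9.7075
  Discussion 65 × 0.12 = 7.8
  Lab reports 66 × 0.26 = 17.16
Sum = 70.3675
Bonus: 70.3675 + 1 = 71.3675
71.3675 is ≥ 71 and < 81 → C

C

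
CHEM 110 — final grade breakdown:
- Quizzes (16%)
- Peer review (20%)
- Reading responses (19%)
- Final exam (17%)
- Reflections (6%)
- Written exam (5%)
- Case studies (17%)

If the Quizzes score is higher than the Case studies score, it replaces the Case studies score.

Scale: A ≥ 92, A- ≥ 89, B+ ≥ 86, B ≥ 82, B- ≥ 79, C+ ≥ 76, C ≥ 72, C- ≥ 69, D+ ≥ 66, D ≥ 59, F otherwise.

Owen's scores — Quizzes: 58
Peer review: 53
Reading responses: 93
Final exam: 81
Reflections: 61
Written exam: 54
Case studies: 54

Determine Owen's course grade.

Quizzes (58) > Case studies (54), so Case studies counts as 58.
Weighted total:
  Quizzes 58 × 0.16 = 9.28
  Peer review 53 × 0.2 = 10.6
  Reading responses 93 × 0.19 = 17.67
  Final exam 81 × 0.17 = 13.77
  Reflections 61 × 0.06 = 3.66
  Written exam 54 × 0.05 = 2.7
  Case studies 58 × 0.17 = 9.86
Sum = 67.54
67.54 is ≥ 66 and < 69 → D+

D+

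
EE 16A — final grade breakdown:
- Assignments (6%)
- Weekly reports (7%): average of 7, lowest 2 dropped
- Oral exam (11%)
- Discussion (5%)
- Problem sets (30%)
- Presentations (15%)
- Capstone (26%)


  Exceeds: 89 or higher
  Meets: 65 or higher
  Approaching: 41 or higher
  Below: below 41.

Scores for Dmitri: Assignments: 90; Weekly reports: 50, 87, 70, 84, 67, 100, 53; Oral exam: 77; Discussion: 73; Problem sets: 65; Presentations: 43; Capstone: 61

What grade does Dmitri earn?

Meets

Weekly reports: drop 50, 53 → average of remaining 5 = 408/5 = 81.6
Weighted total:
  Assignments 90 × 0.06 = 5.4
  Weekly reports 81.6 × 0.07 = 5.712
  Oral exam 77 × 0.11 = 8.47
  Discussion 73 × 0.05 = 3.65
  Problem sets 65 × 0.3 = 19.5
  Presentations 43 × 0.15 = 6.45
  Capstone 61 × 0.26 = 15.86
Sum = 65.042
65.042 is ≥ 65 and < 89 → Meets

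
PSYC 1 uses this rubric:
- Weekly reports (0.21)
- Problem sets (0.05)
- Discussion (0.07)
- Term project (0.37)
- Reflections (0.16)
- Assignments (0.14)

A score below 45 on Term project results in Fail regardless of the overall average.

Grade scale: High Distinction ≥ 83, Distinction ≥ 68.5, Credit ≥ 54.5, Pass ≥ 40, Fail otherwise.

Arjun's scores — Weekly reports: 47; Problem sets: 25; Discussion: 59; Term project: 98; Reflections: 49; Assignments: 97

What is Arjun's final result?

Distinction

Term project score 98 ≥ 45: minimum met.
Weighted total:
  Weekly reports 47 × 0.21 = 9.87
  Problem sets 25 × 0.05 = 1.25
  Discussion 59 × 0.07 = 4.13
  Term project 98 × 0.37 = 36.26
  Reflections 49 × 0.16 = 7.84
  Assignments 97 × 0.14 = 13.58
Sum = 72.93
72.93 is ≥ 68.5 and < 83 → Distinction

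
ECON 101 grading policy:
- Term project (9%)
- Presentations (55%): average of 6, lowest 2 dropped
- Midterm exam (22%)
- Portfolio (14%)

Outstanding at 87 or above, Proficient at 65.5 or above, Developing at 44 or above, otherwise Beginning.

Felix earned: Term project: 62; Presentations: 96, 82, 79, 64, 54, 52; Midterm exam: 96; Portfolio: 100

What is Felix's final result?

Proficient

Presentations: drop 52, 54 → average of remaining 4 = 321/4 = 80.25
Weighted total:
  Term project 62 × 0.09 = 5.58
  Presentations 80.25 × 0.55 = 44.1375
  Midterm exam 96 × 0.22 = 21.12
  Portfolio 100 × 0.14 = 14
Sum = 84.8375
84.8375 is ≥ 65.5 and < 87 → Proficient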